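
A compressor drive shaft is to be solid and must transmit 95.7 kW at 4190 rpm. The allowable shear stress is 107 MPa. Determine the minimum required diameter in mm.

21.8 mm

ω = 2π·4190/60 = 438.8 rad/s, so T = P/ω = 95.7×10³ / 438.8 = 218.1 N·m.
For a solid shaft τ_max = 16T/(πd³), so d = (16T/(π τ_allow))^(1/3) = (16·218.1/(π·1.07×10^8))^(1/3) = 0.02181 m.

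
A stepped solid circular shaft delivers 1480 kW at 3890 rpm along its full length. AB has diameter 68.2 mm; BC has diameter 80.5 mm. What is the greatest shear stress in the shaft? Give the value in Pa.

5.83e7 Pa

ω = 2π·3890/60 = 407.4 rad/s, so T = P/ω = 1480×10³ / 407.4 = 3633 N·m.
Under the same torque, τ_max = 16T/(πd³) is largest where d is smallest — segment AB (d = 68.2 mm).
τ_max = 16·3633/(π·(0.0682)³) = 5.833×10^7 Pa.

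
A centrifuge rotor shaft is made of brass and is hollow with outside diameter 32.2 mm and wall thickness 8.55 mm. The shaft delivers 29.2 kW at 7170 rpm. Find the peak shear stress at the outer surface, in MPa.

ω = 2π·7170/60 = 750.8 rad/s, so T = P/ω = 29.2×10³ / 750.8 = 38.89 N·m.
J = π(d_o⁴ − d_i⁴)/32 = π(0.0322⁴ − 0.0151⁴)/32 = 1.004×10^-7 m⁴.
τ_max = T·r/J = 38.89 × 0.0161 / 1.004×10^-7 = 6.234×10^6 Pa.

6.23 MPa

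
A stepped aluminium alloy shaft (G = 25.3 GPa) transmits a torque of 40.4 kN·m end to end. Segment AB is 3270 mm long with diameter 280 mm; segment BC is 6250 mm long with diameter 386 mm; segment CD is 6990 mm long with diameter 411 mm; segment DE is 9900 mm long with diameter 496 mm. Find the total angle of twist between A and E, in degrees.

J_AB = π(0.280)⁴/32 = 6.03×10^-4 m⁴; J_BC = π(0.386)⁴/32 = 2.18×10^-3 m⁴; J_CD = π(0.411)⁴/32 = 2.80×10^-3 m⁴; J_DE = π(0.496)⁴/32 = 5.94×10^-3 m⁴.
θ = (T/G)·Σ L_i/J_i = (40400/25.3×10⁹)·(3.27/6.03×10^-4 + 6.25/2.18×10^-3 + 6.99/2.80×10^-3 + 9.90/5.94×10^-3) = 0.01988 rad.

1.14°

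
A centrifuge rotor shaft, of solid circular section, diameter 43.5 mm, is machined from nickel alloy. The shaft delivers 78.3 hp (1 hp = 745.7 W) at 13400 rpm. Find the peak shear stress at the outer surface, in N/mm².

ω = 2π·13400/60 = 1403 rad/s, so T = P/ω = 78.3×745.7 / 1403 = 41.61 N·m.
J = πd⁴/32 = π(0.0435)⁴/32 = 3.515×10^-7 m⁴.
τ_max = T·r/J = 41.61 × 0.0217 / 3.515×10^-7 = 2.575×10^6 Pa.

2.57 N/mm²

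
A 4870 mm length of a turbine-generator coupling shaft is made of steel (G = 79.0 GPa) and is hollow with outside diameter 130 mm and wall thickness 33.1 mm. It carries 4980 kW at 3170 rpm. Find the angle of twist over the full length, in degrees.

2.01°

ω = 2π·3170/60 = 332.0 rad/s, so T = P/ω = 4980×10³ / 332.0 = 15000 N·m.
J = π(d_o⁴ − d_i⁴)/32 = π(0.130⁴ − 0.0638⁴)/32 = 2.641×10^-5 m⁴.
θ = T·L/(G·J) = 15000 × 4.87 / (79.0×10⁹ × 2.641×10^-5) = 0.03501 rad.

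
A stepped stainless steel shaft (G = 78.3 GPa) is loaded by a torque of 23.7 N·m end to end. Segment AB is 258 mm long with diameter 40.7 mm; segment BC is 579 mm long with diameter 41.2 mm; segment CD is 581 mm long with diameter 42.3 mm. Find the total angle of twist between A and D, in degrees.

0.0842°

J_AB = π(0.0407)⁴/32 = 2.69×10^-7 m⁴; J_BC = π(0.0412)⁴/32 = 2.83×10^-7 m⁴; J_CD = π(0.0423)⁴/32 = 3.14×10^-7 m⁴.
θ = (T/G)·Σ L_i/J_i = (23.70/78.3×10⁹)·(0.258/2.69×10^-7 + 0.579/2.83×10^-7 + 0.581/3.14×10^-7) = 1.469×10^-3 rad.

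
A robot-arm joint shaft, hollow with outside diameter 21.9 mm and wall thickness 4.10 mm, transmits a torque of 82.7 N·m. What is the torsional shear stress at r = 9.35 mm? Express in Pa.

J = π(d_o⁴ − d_i⁴)/32 = π(0.0219⁴ − 0.0137⁴)/32 = 1.912×10^-8 m⁴.
Shear stress varies linearly with radius: τ = T·r/J = 82.70 × 0.00935 / 1.912×10^-8 = 4.043×10^7 Pa.

4.04e7 Pa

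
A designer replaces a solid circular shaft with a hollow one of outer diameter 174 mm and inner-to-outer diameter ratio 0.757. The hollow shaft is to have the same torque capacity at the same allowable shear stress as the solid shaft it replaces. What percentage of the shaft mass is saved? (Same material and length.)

Equal τ_max and T ⇒ the solid shaft needs d_s³ = d_o³(1−k⁴), so d_s = 174·(1−0.757⁴)^(1/3) = 152.4 mm.
Area ratio A_h/A_s = d_o²(1−k²)/d_s² = (1−k²)/(1−k⁴)^(2/3) = 0.5567.
Mass saving = 1 − 0.5567 = 44.3 %.

44.3 %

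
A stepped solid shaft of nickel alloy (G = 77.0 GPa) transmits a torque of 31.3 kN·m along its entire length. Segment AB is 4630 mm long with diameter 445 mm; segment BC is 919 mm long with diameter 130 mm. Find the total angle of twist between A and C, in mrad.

J_AB = π(0.445)⁴/32 = 3.85×10^-3 m⁴; J_BC = π(0.130)⁴/32 = 2.80×10^-5 m⁴.
θ = (T/G)·Σ L_i/J_i = (31300/77.0×10⁹)·(4.63/3.85×10^-3 + 0.919/2.80×10^-5) = 0.01381 rad.

13.8 mrad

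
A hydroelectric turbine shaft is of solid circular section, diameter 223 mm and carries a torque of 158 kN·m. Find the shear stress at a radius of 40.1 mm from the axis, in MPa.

26.1 MPa

J = πd⁴/32 = π(0.223)⁴/32 = 2.428×10^-4 m⁴.
Shear stress varies linearly with radius: τ = T·r/J = 158000 × 0.0401 / 2.428×10^-4 = 2.610×10^7 Pa.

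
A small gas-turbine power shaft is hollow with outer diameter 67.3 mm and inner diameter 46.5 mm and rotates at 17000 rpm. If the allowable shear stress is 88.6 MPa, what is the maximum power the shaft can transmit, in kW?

7290 kW

J = π(d_o⁴ − d_i⁴)/32 = π(0.0673⁴ − 0.0465⁴)/32 = 1.555×10^-6 m⁴.
T_max = τ_allow·J/r = 8.86×10^7 × 1.555×10^-6 / 0.0336 = 4094 N·m.
ω = 2π·17000/60 = 1780 rad/s, so P_max = T_max·ω = 7.289×10^6 W.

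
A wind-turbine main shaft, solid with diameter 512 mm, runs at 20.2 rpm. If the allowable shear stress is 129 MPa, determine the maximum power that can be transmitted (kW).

7190 kW

J = πd⁴/32 = π(0.512)⁴/32 = 6.747×10^-3 m⁴.
T_max = τ_allow·J/r = 1.29×10^8 × 6.747×10^-3 / 0.256 = 3.400e6 N·m.
ω = 2π·20.2/60 = 2.115 rad/s, so P_max = T_max·ω = 7.191×10^6 W.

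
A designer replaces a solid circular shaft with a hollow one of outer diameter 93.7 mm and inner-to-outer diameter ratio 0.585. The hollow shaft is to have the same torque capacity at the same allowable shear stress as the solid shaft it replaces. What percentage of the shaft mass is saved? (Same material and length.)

Equal τ_max and T ⇒ the solid shaft needs d_s³ = d_o³(1−k⁴), so d_s = 93.7·(1−0.585⁴)^(1/3) = 89.89 mm.
Area ratio A_h/A_s = d_o²(1−k²)/d_s² = (1−k²)/(1−k⁴)^(2/3) = 0.7147.
Mass saving = 1 − 0.7147 = 28.5 %.

28.5 %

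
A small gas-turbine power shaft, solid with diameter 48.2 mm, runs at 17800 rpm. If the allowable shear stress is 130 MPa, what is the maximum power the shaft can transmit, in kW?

J = πd⁴/32 = π(0.0482)⁴/32 = 5.299×10^-7 m⁴.
T_max = τ_allow·J/r = 1.30×10^8 × 5.299×10^-7 / 0.0241 = 2858 N·m.
ω = 2π·17800/60 = 1864 rad/s, so P_max = T_max·ω = 5.328×10^6 W.

5330 kW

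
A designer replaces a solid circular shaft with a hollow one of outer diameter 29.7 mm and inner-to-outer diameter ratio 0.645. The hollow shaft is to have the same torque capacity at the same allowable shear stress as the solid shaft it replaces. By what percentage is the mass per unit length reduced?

Equal τ_max and T ⇒ the solid shaft needs d_s³ = d_o³(1−k⁴), so d_s = 29.7·(1−0.645⁴)^(1/3) = 27.88 mm.
Area ratio A_h/A_s = d_o²(1−k²)/d_s² = (1−k²)/(1−k⁴)^(2/3) = 0.6629.
Mass saving = 1 − 0.6629 = 33.7 %.

33.7 %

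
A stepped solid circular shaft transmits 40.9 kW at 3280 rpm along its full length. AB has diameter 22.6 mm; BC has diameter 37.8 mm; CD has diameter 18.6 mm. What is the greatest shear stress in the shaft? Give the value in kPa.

94200 kPa

ω = 2π·3280/60 = 343.5 rad/s, so T = P/ω = 40.9×10³ / 343.5 = 119.1 N·m.
Under the same torque, τ_max = 16T/(πd³) is largest where d is smallest — segment CD (d = 18.6 mm).
τ_max = 16·119.1/(π·(0.0186)³) = 9.424×10^7 Pa.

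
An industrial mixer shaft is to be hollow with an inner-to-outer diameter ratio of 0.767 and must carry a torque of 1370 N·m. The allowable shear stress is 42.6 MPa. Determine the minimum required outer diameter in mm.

For a hollow shaft with d_i/d_o = 0.767: τ_max = 16T/(π d_o³ (1−k⁴)), so d_o = [16T/(π τ_allow (1−k⁴))]^(1/3) = [16·1370/(π·4.26×10^7·0.6539)]^(1/3) = 0.06304 m.

63.0 mm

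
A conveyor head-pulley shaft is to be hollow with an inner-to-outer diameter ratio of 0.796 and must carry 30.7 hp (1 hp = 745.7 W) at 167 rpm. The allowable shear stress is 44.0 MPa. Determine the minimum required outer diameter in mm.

63.3 mm

ω = 2π·167/60 = 17.49 rad/s, so T = P/ω = 30.7×745.7 / 17.49 = 1309 N·m.
For a hollow shaft with d_i/d_o = 0.796: τ_max = 16T/(π d_o³ (1−k⁴)), so d_o = [16T/(π τ_allow (1−k⁴))]^(1/3) = [16·1309/(π·4.40×10^7·0.5985)]^(1/3) = 0.06326 m.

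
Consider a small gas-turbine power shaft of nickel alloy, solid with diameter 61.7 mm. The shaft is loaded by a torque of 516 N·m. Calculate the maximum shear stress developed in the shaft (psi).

1620 psi

J = πd⁴/32 = π(0.0617)⁴/32 = 1.423×10^-6 m⁴.
τ_max = T·r/J = 516.0 × 0.0309 / 1.423×10^-6 = 1.119×10^7 Pa.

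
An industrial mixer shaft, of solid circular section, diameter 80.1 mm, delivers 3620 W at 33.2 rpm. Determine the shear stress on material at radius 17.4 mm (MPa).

4.48 MPa

ω = 2π·33.2/60 = 3.477 rad/s, so T = P/ω = 3620 / 3.477 = 1041 N·m.
J = πd⁴/32 = π(0.0801)⁴/32 = 4.041×10^-6 m⁴.
Shear stress varies linearly with radius: τ = T·r/J = 1041 × 0.0174 / 4.041×10^-6 = 4.483×10^6 Pa.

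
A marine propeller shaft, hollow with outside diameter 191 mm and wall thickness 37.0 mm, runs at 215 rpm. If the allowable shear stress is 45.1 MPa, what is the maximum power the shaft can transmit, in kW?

1190 kW

J = π(d_o⁴ − d_i⁴)/32 = π(0.191⁴ − 0.117⁴)/32 = 1.123×10^-4 m⁴.
T_max = τ_allow·J/r = 4.51×10^7 × 1.123×10^-4 / 0.0955 = 53020 N·m.
ω = 2π·215/60 = 22.51 rad/s, so P_max = T_max·ω = 1.194×10^6 W.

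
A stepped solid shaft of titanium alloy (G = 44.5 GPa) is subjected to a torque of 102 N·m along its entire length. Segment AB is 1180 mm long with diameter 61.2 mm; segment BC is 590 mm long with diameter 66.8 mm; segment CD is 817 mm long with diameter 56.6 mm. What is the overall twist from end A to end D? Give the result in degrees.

J_AB = π(0.0612)⁴/32 = 1.38×10^-6 m⁴; J_BC = π(0.0668)⁴/32 = 1.95×10^-6 m⁴; J_CD = π(0.0566)⁴/32 = 1.01×10^-6 m⁴.
θ = (T/G)·Σ L_i/J_i = (102.0/44.5×10⁹)·(1.18/1.38×10^-6 + 0.590/1.95×10^-6 + 0.817/1.01×10^-6) = 4.514×10^-3 rad.

0.259°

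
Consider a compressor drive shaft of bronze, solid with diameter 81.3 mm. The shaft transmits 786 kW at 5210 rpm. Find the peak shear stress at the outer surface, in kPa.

ω = 2π·5210/60 = 545.6 rad/s, so T = P/ω = 786×10³ / 545.6 = 1441 N·m.
J = πd⁴/32 = π(0.0813)⁴/32 = 4.289×10^-6 m⁴.
τ_max = T·r/J = 1441 × 0.0406 / 4.289×10^-6 = 1.365×10^7 Pa.

13700 kPa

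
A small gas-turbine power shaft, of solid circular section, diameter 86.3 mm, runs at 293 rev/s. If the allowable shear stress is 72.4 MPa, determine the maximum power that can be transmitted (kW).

16800 kW

J = πd⁴/32 = π(0.0863)⁴/32 = 5.446×10^-6 m⁴.
T_max = τ_allow·J/r = 7.24×10^7 × 5.446×10^-6 / 0.0432 = 9137 N·m.
ω = 2π·293 = 1841 rad/s, so P_max = T_max·ω = 1.682×10^7 W.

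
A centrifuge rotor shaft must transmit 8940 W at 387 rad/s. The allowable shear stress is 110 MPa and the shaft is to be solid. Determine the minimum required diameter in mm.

10.2 mm

ω = 387 rad/s, so T = P/ω = 8940 / 387.0 = 23.10 N·m.
For a solid shaft τ_max = 16T/(πd³), so d = (16T/(π τ_allow))^(1/3) = (16·23.10/(π·1.10×10^8))^(1/3) = 0.01023 m.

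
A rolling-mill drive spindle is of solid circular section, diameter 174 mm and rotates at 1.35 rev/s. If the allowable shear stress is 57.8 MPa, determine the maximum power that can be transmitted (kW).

J = πd⁴/32 = π(0.174)⁴/32 = 8.999×10^-5 m⁴.
T_max = τ_allow·J/r = 5.78×10^7 × 8.999×10^-5 / 0.0870 = 59790 N·m.
ω = 2π·1.35 = 8.482 rad/s, so P_max = T_max·ω = 5.071×10^5 W.

507 kW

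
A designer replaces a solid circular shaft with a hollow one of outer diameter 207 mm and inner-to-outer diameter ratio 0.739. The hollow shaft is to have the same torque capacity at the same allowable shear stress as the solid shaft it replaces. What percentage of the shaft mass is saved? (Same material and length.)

42.5 %

Equal τ_max and T ⇒ the solid shaft needs d_s³ = d_o³(1−k⁴), so d_s = 207·(1−0.739⁴)^(1/3) = 183.9 mm.
Area ratio A_h/A_s = d_o²(1−k²)/d_s² = (1−k²)/(1−k⁴)^(2/3) = 0.5748.
Mass saving = 1 − 0.5748 = 42.5 %.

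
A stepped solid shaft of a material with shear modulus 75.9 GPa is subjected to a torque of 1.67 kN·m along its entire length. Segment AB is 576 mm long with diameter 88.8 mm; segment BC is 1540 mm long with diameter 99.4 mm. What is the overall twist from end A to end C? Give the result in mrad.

5.61 mrad

J_AB = π(0.0888)⁴/32 = 6.10×10^-6 m⁴; J_BC = π(0.0994)⁴/32 = 9.58×10^-6 m⁴.
θ = (T/G)·Σ L_i/J_i = (1670/75.9×10⁹)·(0.576/6.10×10^-6 + 1.54/9.58×10^-6) = 5.612×10^-3 rad.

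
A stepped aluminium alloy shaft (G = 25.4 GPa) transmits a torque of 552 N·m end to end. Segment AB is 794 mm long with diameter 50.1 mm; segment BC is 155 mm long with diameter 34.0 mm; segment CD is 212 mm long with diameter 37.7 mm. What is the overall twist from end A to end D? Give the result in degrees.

4.40°

J_AB = π(0.0501)⁴/32 = 6.19×10^-7 m⁴; J_BC = π(0.0340)⁴/32 = 1.31×10^-7 m⁴; J_CD = π(0.0377)⁴/32 = 1.98×10^-7 m⁴.
θ = (T/G)·Σ L_i/J_i = (552.0/25.4×10⁹)·(0.794/6.19×10^-7 + 0.155/1.31×10^-7 + 0.212/1.98×10^-7) = 0.07681 rad.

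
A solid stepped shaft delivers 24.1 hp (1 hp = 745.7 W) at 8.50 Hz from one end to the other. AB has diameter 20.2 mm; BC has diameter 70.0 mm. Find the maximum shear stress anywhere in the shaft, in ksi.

ω = 2π·8.50 = 53.41 rad/s, so T = P/ω = 24.1×745.7 / 53.41 = 336.5 N·m.
Under the same torque, τ_max = 16T/(πd³) is largest where d is smallest — segment AB (d = 20.2 mm).
τ_max = 16·336.5/(π·(0.0202)³) = 2.079×10^8 Pa.

30.2 ksi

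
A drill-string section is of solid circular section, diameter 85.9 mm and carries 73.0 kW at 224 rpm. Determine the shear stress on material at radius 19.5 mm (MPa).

11.4 MPa

ω = 2π·224/60 = 23.46 rad/s, so T = P/ω = 73.0×10³ / 23.46 = 3112 N·m.
J = πd⁴/32 = π(0.0859)⁴/32 = 5.345×10^-6 m⁴.
Shear stress varies linearly with radius: τ = T·r/J = 3112 × 0.0195 / 5.345×10^-6 = 1.135×10^7 Pa.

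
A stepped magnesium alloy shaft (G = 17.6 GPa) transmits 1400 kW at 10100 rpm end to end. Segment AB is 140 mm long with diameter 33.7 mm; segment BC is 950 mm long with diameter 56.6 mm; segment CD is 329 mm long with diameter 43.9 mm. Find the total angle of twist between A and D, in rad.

ω = 2π·10100/60 = 1058 rad/s, so T = P/ω = 1400×10³ / 1058 = 1324 N·m.
J_AB = π(0.0337)⁴/32 = 1.27×10^-7 m⁴; J_BC = π(0.0566)⁴/32 = 1.01×10^-6 m⁴; J_CD = π(0.0439)⁴/32 = 3.65×10^-7 m⁴.
θ = (T/G)·Σ L_i/J_i = (1324/17.6×10⁹)·(0.140/1.27×10^-7 + 0.950/1.01×10^-6 + 0.329/3.65×10^-7) = 0.2219 rad.

0.222 rad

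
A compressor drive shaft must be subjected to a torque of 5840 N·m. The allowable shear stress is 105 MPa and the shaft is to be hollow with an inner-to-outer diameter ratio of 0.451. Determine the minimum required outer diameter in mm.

For a hollow shaft with d_i/d_o = 0.451: τ_max = 16T/(π d_o³ (1−k⁴)), so d_o = [16T/(π τ_allow (1−k⁴))]^(1/3) = [16·5840/(π·1.05×10^8·0.9586)]^(1/3) = 0.06661 m.

66.6 mm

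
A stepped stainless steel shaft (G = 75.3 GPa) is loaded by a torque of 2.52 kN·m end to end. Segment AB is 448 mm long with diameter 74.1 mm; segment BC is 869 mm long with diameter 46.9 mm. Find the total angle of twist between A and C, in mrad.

66.3 mrad

J_AB = π(0.0741)⁴/32 = 2.96×10^-6 m⁴; J_BC = π(0.0469)⁴/32 = 4.75×10^-7 m⁴.
θ = (T/G)·Σ L_i/J_i = (2520/75.3×10⁹)·(0.448/2.96×10^-6 + 0.869/4.75×10^-7) = 0.06629 rad.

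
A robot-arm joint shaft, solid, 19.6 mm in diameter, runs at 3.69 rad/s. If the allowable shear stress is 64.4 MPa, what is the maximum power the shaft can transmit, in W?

J = πd⁴/32 = π(0.0196)⁴/32 = 1.449×10^-8 m⁴.
T_max = τ_allow·J/r = 6.44×10^7 × 1.449×10^-8 / 0.00980 = 95.21 N·m.
ω = 3.69 rad/s, so P_max = T_max·ω = 351.3 W.

351 W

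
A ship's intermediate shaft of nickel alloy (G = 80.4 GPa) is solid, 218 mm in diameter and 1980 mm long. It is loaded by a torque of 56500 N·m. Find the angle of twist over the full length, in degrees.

J = πd⁴/32 = π(0.218)⁴/32 = 2.217×10^-4 m⁴.
θ = T·L/(G·J) = 56500 × 1.98 / (80.4×10⁹ × 2.217×10^-4) = 6.275×10^-3 rad.

0.360°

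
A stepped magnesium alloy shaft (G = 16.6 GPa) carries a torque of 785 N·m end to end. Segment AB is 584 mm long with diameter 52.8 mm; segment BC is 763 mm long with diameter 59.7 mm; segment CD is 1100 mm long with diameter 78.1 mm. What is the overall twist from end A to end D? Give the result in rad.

0.0794 rad

J_AB = π(0.0528)⁴/32 = 7.63×10^-7 m⁴; J_BC = π(0.0597)⁴/32 = 1.25×10^-6 m⁴; J_CD = π(0.0781)⁴/32 = 3.65×10^-6 m⁴.
θ = (T/G)·Σ L_i/J_i = (785.0/16.6×10⁹)·(0.584/7.63×10^-7 + 0.763/1.25×10^-6 + 1.10/3.65×10^-6) = 0.07937 rad.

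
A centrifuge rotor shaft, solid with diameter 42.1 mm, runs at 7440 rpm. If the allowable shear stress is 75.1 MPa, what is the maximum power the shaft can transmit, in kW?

857 kW

J = πd⁴/32 = π(0.0421)⁴/32 = 3.084×10^-7 m⁴.
T_max = τ_allow·J/r = 7.51×10^7 × 3.084×10^-7 / 0.0210 = 1100 N·m.
ω = 2π·7440/60 = 779.1 rad/s, so P_max = T_max·ω = 8.573×10^5 W.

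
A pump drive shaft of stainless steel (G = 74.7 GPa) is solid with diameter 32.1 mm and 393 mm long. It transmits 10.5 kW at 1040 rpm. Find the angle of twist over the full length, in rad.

ω = 2π·1040/60 = 108.9 rad/s, so T = P/ω = 10.5×10³ / 108.9 = 96.41 N·m.
J = πd⁴/32 = π(0.0321)⁴/32 = 1.042×10^-7 m⁴.
θ = T·L/(G·J) = 96.41 × 0.393 / (74.7×10⁹ × 1.042×10^-7) = 4.866×10^-3 rad.

0.00487 rad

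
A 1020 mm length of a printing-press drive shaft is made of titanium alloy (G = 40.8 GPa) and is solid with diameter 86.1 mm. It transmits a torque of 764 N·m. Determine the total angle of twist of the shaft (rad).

J = πd⁴/32 = π(0.0861)⁴/32 = 5.395×10^-6 m⁴.
θ = T·L/(G·J) = 764.0 × 1.02 / (40.8×10⁹ × 5.395×10^-6) = 3.540×10^-3 rad.

0.00354 rad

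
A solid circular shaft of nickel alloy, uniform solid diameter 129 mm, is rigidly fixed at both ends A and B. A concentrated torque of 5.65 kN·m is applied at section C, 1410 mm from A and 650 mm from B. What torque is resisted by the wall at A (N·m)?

With uniform GJ and both ends fixed, compatibility θ_AC = θ_CB gives T_A·a = T_B·b, together with T_A + T_B = T₀.
T_A = T₀·b/(a+b) = 5650·650/2060 = 1783 N·m; T_B = 3867 N·m.

1780 N·m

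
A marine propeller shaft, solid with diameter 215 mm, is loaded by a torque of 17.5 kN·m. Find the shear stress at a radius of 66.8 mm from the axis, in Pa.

5.57e6 Pa

J = πd⁴/32 = π(0.215)⁴/32 = 2.098×10^-4 m⁴.
Shear stress varies linearly with radius: τ = T·r/J = 17500 × 0.0668 / 2.098×10^-4 = 5.573×10^6 Pa.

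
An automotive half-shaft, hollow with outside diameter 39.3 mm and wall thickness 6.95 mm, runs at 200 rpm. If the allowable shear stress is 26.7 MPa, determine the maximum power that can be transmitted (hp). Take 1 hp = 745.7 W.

7.38 hp

J = π(d_o⁴ − d_i⁴)/32 = π(0.0393⁴ − 0.0254⁴)/32 = 1.933×10^-7 m⁴.
T_max = τ_allow·J/r = 2.67×10^7 × 1.933×10^-7 / 0.0196 = 262.7 N·m.
ω = 2π·200/60 = 20.94 rad/s, so P_max = T_max·ω = 5502 W.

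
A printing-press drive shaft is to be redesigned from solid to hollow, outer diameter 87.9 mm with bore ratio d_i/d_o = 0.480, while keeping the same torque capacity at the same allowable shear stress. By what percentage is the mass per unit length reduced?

Equal τ_max and T ⇒ the solid shaft needs d_s³ = d_o³(1−k⁴), so d_s = 87.9·(1−0.480⁴)^(1/3) = 86.32 mm.
Area ratio A_h/A_s = d_o²(1−k²)/d_s² = (1−k²)/(1−k⁴)^(2/3) = 0.7981.
Mass saving = 1 − 0.7981 = 20.2 %.

20.2 %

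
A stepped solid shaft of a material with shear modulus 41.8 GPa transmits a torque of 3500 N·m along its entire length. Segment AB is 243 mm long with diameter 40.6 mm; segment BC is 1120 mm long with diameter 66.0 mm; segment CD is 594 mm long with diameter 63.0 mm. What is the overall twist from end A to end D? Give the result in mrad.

J_AB = π(0.0406)⁴/32 = 2.67×10^-7 m⁴; J_BC = π(0.0660)⁴/32 = 1.86×10^-6 m⁴; J_CD = π(0.0630)⁴/32 = 1.55×10^-6 m⁴.
θ = (T/G)·Σ L_i/J_i = (3500/41.8×10⁹)·(0.243/2.67×10^-7 + 1.12/1.86×10^-6 + 0.594/1.55×10^-6) = 0.1588 rad.

159 mrad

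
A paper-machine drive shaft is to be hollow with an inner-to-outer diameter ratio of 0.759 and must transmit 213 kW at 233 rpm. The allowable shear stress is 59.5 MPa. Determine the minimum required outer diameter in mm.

104 mm

ω = 2π·233/60 = 24.40 rad/s, so T = P/ω = 213×10³ / 24.40 = 8730 N·m.
For a hollow shaft with d_i/d_o = 0.759: τ_max = 16T/(π d_o³ (1−k⁴)), so d_o = [16T/(π τ_allow (1−k⁴))]^(1/3) = [16·8730/(π·5.95×10^7·0.6681)]^(1/3) = 0.1038 m.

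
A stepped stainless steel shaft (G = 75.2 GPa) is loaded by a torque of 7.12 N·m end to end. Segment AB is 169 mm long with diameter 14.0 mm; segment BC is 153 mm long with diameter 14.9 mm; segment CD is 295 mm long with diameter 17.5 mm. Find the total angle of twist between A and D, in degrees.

0.588°

J_AB = π(0.0140)⁴/32 = 3.77×10^-9 m⁴; J_BC = π(0.0149)⁴/32 = 4.84×10^-9 m⁴; J_CD = π(0.0175)⁴/32 = 9.21×10^-9 m⁴.
θ = (T/G)·Σ L_i/J_i = (7.120/75.2×10⁹)·(0.169/3.77×10^-9 + 0.153/4.84×10^-9 + 0.295/9.21×10^-9) = 0.01027 rad.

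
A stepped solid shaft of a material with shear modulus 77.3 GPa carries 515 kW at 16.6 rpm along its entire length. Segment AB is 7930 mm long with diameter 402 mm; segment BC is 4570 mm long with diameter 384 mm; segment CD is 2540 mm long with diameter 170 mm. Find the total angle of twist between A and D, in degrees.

7.95°

ω = 2π·16.6/60 = 1.738 rad/s, so T = P/ω = 515×10³ / 1.738 = 296300 N·m.
J_AB = π(0.402)⁴/32 = 2.56×10^-3 m⁴; J_BC = π(0.384)⁴/32 = 2.13×10^-3 m⁴; J_CD = π(0.170)⁴/32 = 8.20×10^-5 m⁴.
θ = (T/G)·Σ L_i/J_i = (296300/77.3×10⁹)·(7.93/2.56×10^-3 + 4.57/2.13×10^-3 + 2.54/8.20×10^-5) = 0.1388 rad.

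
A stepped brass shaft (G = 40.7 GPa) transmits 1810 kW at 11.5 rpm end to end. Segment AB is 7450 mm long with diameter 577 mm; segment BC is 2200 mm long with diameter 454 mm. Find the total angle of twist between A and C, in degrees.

2.56°

ω = 2π·11.5/60 = 1.204 rad/s, so T = P/ω = 1810×10³ / 1.204 = 1.503e6 N·m.
J_AB = π(0.577)⁴/32 = 0.0109 m⁴; J_BC = π(0.454)⁴/32 = 4.17×10^-3 m⁴.
θ = (T/G)·Σ L_i/J_i = (1.503e6/40.7×10⁹)·(7.45/0.0109 + 2.20/4.17×10^-3) = 0.04476 rad.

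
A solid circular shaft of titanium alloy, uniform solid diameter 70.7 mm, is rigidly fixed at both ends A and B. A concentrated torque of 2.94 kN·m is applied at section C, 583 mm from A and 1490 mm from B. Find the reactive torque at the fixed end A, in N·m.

With uniform GJ and both ends fixed, compatibility θ_AC = θ_CB gives T_A·a = T_B·b, together with T_A + T_B = T₀.
T_A = T₀·b/(a+b) = 2940·1490/2073 = 2113 N·m; T_B = 826.8 N·m.

2110 N·m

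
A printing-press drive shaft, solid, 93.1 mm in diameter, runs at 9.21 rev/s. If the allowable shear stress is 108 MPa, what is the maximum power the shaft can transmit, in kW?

J = πd⁴/32 = π(0.0931)⁴/32 = 7.376×10^-6 m⁴.
T_max = τ_allow·J/r = 1.08×10^8 × 7.376×10^-6 / 0.0465 = 17110 N·m.
ω = 2π·9.21 = 57.87 rad/s, so P_max = T_max·ω = 9.902×10^5 W.

990 kW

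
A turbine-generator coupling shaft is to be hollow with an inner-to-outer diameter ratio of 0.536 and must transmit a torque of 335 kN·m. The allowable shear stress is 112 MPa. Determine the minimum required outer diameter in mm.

For a hollow shaft with d_i/d_o = 0.536: τ_max = 16T/(π d_o³ (1−k⁴)), so d_o = [16T/(π τ_allow (1−k⁴))]^(1/3) = [16·335000/(π·1.12×10^8·0.9175)]^(1/3) = 0.2551 m.

255 mm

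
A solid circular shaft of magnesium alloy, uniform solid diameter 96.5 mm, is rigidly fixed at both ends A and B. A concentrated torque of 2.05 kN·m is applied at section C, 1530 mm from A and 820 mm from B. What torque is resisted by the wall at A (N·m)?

715 N·m

With uniform GJ and both ends fixed, compatibility θ_AC = θ_CB gives T_A·a = T_B·b, together with T_A + T_B = T₀.
T_A = T₀·b/(a+b) = 2050·820/2350 = 715.3 N·m; T_B = 1335 N·m.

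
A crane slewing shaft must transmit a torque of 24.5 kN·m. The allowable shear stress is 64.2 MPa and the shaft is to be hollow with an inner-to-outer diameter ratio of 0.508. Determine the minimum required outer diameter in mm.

For a hollow shaft with d_i/d_o = 0.508: τ_max = 16T/(π d_o³ (1−k⁴)), so d_o = [16T/(π τ_allow (1−k⁴))]^(1/3) = [16·24500/(π·6.42×10^7·0.9334)]^(1/3) = 0.1277 m.

128 mm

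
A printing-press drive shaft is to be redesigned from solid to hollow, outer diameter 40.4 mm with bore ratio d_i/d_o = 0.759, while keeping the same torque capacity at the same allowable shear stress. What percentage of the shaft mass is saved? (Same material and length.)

Equal τ_max and T ⇒ the solid shaft needs d_s³ = d_o³(1−k⁴), so d_s = 40.4·(1−0.759⁴)^(1/3) = 35.32 mm.
Area ratio A_h/A_s = d_o²(1−k²)/d_s² = (1−k²)/(1−k⁴)^(2/3) = 0.5547.
Mass saving = 1 − 0.5547 = 44.5 %.

44.5 %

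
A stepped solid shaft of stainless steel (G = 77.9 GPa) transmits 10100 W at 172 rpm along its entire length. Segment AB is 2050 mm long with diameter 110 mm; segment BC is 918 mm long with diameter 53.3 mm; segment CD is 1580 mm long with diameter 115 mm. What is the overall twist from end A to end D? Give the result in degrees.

0.575°

ω = 2π·172/60 = 18.01 rad/s, so T = P/ω = 10100 / 18.01 = 560.7 N·m.
J_AB = π(0.110)⁴/32 = 1.44×10^-5 m⁴; J_BC = π(0.0533)⁴/32 = 7.92×10^-7 m⁴; J_CD = π(0.115)⁴/32 = 1.72×10^-5 m⁴.
θ = (T/G)·Σ L_i/J_i = (560.7/77.9×10⁹)·(2.05/1.44×10^-5 + 0.918/7.92×10^-7 + 1.58/1.72×10^-5) = 0.01003 rad.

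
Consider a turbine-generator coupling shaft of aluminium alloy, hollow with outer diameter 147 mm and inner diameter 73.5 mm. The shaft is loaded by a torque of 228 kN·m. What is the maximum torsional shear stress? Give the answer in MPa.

J = π(d_o⁴ − d_i⁴)/32 = π(0.147⁴ − 0.0735⁴)/32 = 4.298×10^-5 m⁴.
τ_max = T·r/J = 228000 × 0.0735 / 4.298×10^-5 = 3.899×10^8 Pa.

390 MPa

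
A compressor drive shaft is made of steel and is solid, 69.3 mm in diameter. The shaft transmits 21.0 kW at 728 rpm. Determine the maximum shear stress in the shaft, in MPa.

4.22 MPa

ω = 2π·728/60 = 76.24 rad/s, so T = P/ω = 21.0×10³ / 76.24 = 275.5 N·m.
J = πd⁴/32 = π(0.0693)⁴/32 = 2.264×10^-6 m⁴.
τ_max = T·r/J = 275.5 × 0.0347 / 2.264×10^-6 = 4.215×10^6 Pa.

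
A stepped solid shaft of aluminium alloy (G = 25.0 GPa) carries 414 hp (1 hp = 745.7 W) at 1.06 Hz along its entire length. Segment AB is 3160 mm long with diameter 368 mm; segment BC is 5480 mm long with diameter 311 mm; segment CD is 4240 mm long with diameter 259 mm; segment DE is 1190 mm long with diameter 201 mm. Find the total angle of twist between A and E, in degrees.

ω = 2π·1.06 = 6.660 rad/s, so T = P/ω = 414×745.7 / 6.660 = 46350 N·m.
J_AB = π(0.368)⁴/32 = 1.80×10^-3 m⁴; J_BC = π(0.311)⁴/32 = 9.18×10^-4 m⁴; J_CD = π(0.259)⁴/32 = 4.42×10^-4 m⁴; J_DE = π(0.201)⁴/32 = 1.60×10^-4 m⁴.
θ = (T/G)·Σ L_i/J_i = (46350/25.0×10⁹)·(3.16/1.80×10^-3 + 5.48/9.18×10^-4 + 4.24/4.42×10^-4 + 1.19/1.60×10^-4) = 0.04588 rad.

2.63°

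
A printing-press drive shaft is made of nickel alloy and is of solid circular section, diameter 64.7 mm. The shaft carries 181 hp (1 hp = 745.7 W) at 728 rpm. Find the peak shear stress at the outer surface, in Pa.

ω = 2π·728/60 = 76.24 rad/s, so T = P/ω = 181×745.7 / 76.24 = 1770 N·m.
J = πd⁴/32 = π(0.0647)⁴/32 = 1.720×10^-6 m⁴.
τ_max = T·r/J = 1770 × 0.0324 / 1.720×10^-6 = 3.329×10^7 Pa.

3.33e7 Pa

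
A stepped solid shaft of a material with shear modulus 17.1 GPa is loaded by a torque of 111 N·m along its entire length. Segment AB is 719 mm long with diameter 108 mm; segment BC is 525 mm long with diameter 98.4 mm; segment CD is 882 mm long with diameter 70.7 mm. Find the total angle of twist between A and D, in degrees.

J_AB = π(0.108)⁴/32 = 1.34×10^-5 m⁴; J_BC = π(0.0984)⁴/32 = 9.20×10^-6 m⁴; J_CD = π(0.0707)⁴/32 = 2.45×10^-6 m⁴.
θ = (T/G)·Σ L_i/J_i = (111.0/17.1×10⁹)·(0.719/1.34×10^-5 + 0.525/9.20×10^-6 + 0.882/2.45×10^-6) = 3.054×10^-3 rad.

0.175°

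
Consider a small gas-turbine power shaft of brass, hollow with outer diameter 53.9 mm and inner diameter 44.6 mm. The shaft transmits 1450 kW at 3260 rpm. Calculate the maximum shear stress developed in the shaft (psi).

37700 psi

ω = 2π·3260/60 = 341.4 rad/s, so T = P/ω = 1450×10³ / 341.4 = 4247 N·m.
J = π(d_o⁴ − d_i⁴)/32 = π(0.0539⁴ − 0.0446⁴)/32 = 4.402×10^-7 m⁴.
τ_max = T·r/J = 4247 × 0.0269 / 4.402×10^-7 = 2.601×10^8 Pa.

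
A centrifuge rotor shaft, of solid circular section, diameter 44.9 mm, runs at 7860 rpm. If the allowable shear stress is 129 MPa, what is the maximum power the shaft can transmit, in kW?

J = πd⁴/32 = π(0.0449)⁴/32 = 3.990×10^-7 m⁴.
T_max = τ_allow·J/r = 1.29×10^8 × 3.990×10^-7 / 0.0224 = 2293 N·m.
ω = 2π·7860/60 = 823.1 rad/s, so P_max = T_max·ω = 1.887×10^6 W.

1890 kW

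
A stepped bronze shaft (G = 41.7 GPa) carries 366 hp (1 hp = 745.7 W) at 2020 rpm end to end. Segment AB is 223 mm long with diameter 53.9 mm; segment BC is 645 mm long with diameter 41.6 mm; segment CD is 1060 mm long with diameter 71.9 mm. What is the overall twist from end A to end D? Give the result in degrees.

ω = 2π·2020/60 = 211.5 rad/s, so T = P/ω = 366×745.7 / 211.5 = 1290 N·m.
J_AB = π(0.0539)⁴/32 = 8.29×10^-7 m⁴; J_BC = π(0.0416)⁴/32 = 2.94×10^-7 m⁴; J_CD = π(0.0719)⁴/32 = 2.62×10^-6 m⁴.
θ = (T/G)·Σ L_i/J_i = (1290/41.7×10⁹)·(0.223/8.29×10^-7 + 0.645/2.94×10^-7 + 1.06/2.62×10^-6) = 0.08870 rad.

5.08°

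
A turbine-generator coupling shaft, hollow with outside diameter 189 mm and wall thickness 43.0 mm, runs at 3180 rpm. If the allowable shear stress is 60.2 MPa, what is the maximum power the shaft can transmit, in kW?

J = π(d_o⁴ − d_i⁴)/32 = π(0.189⁴ − 0.103⁴)/32 = 1.142×10^-4 m⁴.
T_max = τ_allow·J/r = 6.02×10^7 × 1.142×10^-4 / 0.0945 = 72760 N·m.
ω = 2π·3180/60 = 333.0 rad/s, so P_max = T_max·ω = 2.423×10^7 W.

24200 kW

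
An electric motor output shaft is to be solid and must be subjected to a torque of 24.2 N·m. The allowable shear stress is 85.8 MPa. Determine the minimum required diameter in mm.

For a solid shaft τ_max = 16T/(πd³), so d = (16T/(π τ_allow))^(1/3) = (16·24.20/(π·8.58×10^7))^(1/3) = 0.01128 m.

11.3 mm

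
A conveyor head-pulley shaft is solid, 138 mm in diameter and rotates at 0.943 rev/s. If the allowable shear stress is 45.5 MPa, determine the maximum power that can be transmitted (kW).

J = πd⁴/32 = π(0.138)⁴/32 = 3.561×10^-5 m⁴.
T_max = τ_allow·J/r = 4.55×10^7 × 3.561×10^-5 / 0.0690 = 23480 N·m.
ω = 2π·0.943 = 5.925 rad/s, so P_max = T_max·ω = 1.391×10^5 W.

139 kW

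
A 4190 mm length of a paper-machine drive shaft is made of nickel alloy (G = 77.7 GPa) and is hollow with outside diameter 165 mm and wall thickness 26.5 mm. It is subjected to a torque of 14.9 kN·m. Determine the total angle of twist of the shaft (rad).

0.0140 rad

J = π(d_o⁴ − d_i⁴)/32 = π(0.165⁴ − 0.112⁴)/32 = 5.732×10^-5 m⁴.
θ = T·L/(G·J) = 14900 × 4.19 / (77.7×10⁹ × 5.732×10^-5) = 0.01402 rad.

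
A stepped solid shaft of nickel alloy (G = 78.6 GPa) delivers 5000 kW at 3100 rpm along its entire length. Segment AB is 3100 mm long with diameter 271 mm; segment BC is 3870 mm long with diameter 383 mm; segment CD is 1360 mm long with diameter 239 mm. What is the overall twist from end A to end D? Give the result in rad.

0.00234 rad

ω = 2π·3100/60 = 324.6 rad/s, so T = P/ω = 5000×10³ / 324.6 = 15400 N·m.
J_AB = π(0.271)⁴/32 = 5.30×10^-4 m⁴; J_BC = π(0.383)⁴/32 = 2.11×10^-3 m⁴; J_CD = π(0.239)⁴/32 = 3.20×10^-4 m⁴.
θ = (T/G)·Σ L_i/J_i = (15400/78.6×10⁹)·(3.10/5.30×10^-4 + 3.87/2.11×10^-3 + 1.36/3.20×10^-4) = 2.338×10^-3 rad.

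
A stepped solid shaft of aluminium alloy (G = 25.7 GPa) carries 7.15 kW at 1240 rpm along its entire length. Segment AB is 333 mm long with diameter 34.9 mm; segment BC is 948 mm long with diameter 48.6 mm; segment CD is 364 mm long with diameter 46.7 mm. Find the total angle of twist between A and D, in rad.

ω = 2π·1240/60 = 129.9 rad/s, so T = P/ω = 7.15×10³ / 129.9 = 55.06 N·m.
J_AB = π(0.0349)⁴/32 = 1.46×10^-7 m⁴; J_BC = π(0.0486)⁴/32 = 5.48×10^-7 m⁴; J_CD = π(0.0467)⁴/32 = 4.67×10^-7 m⁴.
θ = (T/G)·Σ L_i/J_i = (55.06/25.7×10⁹)·(0.333/1.46×10^-7 + 0.948/5.48×10^-7 + 0.364/4.67×10^-7) = 0.01028 rad.

0.0103 rad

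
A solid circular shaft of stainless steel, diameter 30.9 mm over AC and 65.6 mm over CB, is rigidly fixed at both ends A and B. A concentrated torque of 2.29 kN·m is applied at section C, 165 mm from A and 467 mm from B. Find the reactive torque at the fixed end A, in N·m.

Compatibility: T_A·a/J_AC = T_B·b/J_CB with T_A + T_B = T₀.
J_AC = 8.95×10^-8 m⁴, J_CB = 1.82×10^-6 m⁴, so T_A = T₀·(J_AC/a)/((J_AC/a)+(J_CB/b)) = 280.1 N·m, T_B = 2010 N·m.

280 N·m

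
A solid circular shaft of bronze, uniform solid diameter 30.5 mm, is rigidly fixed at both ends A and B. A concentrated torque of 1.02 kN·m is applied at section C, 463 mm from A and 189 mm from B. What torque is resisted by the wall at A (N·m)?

296 N·m

With uniform GJ and both ends fixed, compatibility θ_AC = θ_CB gives T_A·a = T_B·b, together with T_A + T_B = T₀.
T_A = T₀·b/(a+b) = 1020·189/652.0 = 295.7 N·m; T_B = 724.3 N·m.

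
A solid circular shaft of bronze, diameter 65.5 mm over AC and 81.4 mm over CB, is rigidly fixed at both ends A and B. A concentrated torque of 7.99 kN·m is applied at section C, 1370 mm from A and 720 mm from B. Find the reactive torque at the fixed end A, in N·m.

Compatibility: T_A·a/J_AC = T_B·b/J_CB with T_A + T_B = T₀.
J_AC = 1.81×10^-6 m⁴, J_CB = 4.31×10^-6 m⁴, so T_A = T₀·(J_AC/a)/((J_AC/a)+(J_CB/b)) = 1443 N·m, T_B = 6547 N·m.

1440 N·m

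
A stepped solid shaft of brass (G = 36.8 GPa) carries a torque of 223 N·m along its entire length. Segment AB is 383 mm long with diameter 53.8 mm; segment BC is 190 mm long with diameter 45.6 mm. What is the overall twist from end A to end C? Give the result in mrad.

5.53 mrad

J_AB = π(0.0538)⁴/32 = 8.22×10^-7 m⁴; J_BC = π(0.0456)⁴/32 = 4.24×10^-7 m⁴.
θ = (T/G)·Σ L_i/J_i = (223.0/36.8×10⁹)·(0.383/8.22×10^-7 + 0.190/4.24×10^-7) = 5.534×10^-3 rad.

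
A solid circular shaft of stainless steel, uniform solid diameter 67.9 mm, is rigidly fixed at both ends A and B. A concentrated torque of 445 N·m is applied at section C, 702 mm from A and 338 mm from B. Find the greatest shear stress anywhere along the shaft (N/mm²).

4.89 N/mm²

With uniform GJ and both ends fixed, compatibility θ_AC = θ_CB gives T_A·a = T_B·b, together with T_A + T_B = T₀.
T_A = T₀·b/(a+b) = 445.0·338/1040 = 144.6 N·m; T_B = 300.4 N·m.
τ in each portion: τ_AC = 2.35×10^6 Pa, τ_CB = 4.89×10^6 Pa; maximum is in CB.
τ_max = T_CB·r/J = 300.4·0.0340/2.09×10^-6 = 4.887×10^6 Pa.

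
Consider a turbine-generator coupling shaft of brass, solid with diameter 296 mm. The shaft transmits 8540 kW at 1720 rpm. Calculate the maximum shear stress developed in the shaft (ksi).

1.35 ksi

ω = 2π·1720/60 = 180.1 rad/s, so T = P/ω = 8540×10³ / 180.1 = 47410 N·m.
J = πd⁴/32 = π(0.296)⁴/32 = 7.536×10^-4 m⁴.
τ_max = T·r/J = 47410 × 0.148 / 7.536×10^-4 = 9.311×10^6 Pa.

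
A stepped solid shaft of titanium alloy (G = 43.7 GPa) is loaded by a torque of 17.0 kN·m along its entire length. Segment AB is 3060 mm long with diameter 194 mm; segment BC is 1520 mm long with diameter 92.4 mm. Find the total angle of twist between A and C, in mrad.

91.2 mrad

J_AB = π(0.194)⁴/32 = 1.39×10^-4 m⁴; J_BC = π(0.0924)⁴/32 = 7.16×10^-6 m⁴.
θ = (T/G)·Σ L_i/J_i = (17000/43.7×10⁹)·(3.06/1.39×10^-4 + 1.52/7.16×10^-6) = 0.09119 rad.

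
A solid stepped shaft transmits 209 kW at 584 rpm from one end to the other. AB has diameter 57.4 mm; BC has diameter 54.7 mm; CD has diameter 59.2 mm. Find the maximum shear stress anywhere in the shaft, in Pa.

1.06e8 Pa

ω = 2π·584/60 = 61.16 rad/s, so T = P/ω = 209×10³ / 61.16 = 3417 N·m.
Under the same torque, τ_max = 16T/(πd³) is largest where d is smallest — segment BC (d = 54.7 mm).
τ_max = 16·3417/(π·(0.0547)³) = 1.063×10^8 Pa.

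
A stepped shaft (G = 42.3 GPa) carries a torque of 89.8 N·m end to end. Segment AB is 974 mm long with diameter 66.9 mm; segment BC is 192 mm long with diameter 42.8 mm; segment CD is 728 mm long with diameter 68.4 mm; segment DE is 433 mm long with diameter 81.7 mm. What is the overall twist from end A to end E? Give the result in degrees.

0.184°

J_AB = π(0.0669)⁴/32 = 1.97×10^-6 m⁴; J_BC = π(0.0428)⁴/32 = 3.29×10^-7 m⁴; J_CD = π(0.0684)⁴/32 = 2.15×10^-6 m⁴; J_DE = π(0.0817)⁴/32 = 4.37×10^-6 m⁴.
θ = (T/G)·Σ L_i/J_i = (89.80/42.3×10⁹)·(0.974/1.97×10^-6 + 0.192/3.29×10^-7 + 0.728/2.15×10^-6 + 0.433/4.37×10^-6) = 3.218×10^-3 rad.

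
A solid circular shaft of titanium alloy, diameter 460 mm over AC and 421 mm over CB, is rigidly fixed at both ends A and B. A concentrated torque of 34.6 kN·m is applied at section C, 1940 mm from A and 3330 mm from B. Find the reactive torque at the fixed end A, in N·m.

Compatibility: T_A·a/J_AC = T_B·b/J_CB with T_A + T_B = T₀.
J_AC = 4.40×10^-3 m⁴, J_CB = 3.08×10^-3 m⁴, so T_A = T₀·(J_AC/a)/((J_AC/a)+(J_CB/b)) = 24560 N·m, T_B = 10040 N·m.

24600 N·m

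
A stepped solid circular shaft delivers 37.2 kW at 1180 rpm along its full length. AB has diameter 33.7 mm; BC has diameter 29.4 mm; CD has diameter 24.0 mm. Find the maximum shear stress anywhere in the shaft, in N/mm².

ω = 2π·1180/60 = 123.6 rad/s, so T = P/ω = 37.2×10³ / 123.6 = 301.0 N·m.
Under the same torque, τ_max = 16T/(πd³) is largest where d is smallest — segment CD (d = 24.0 mm).
τ_max = 16·301.0/(π·(0.0240)³) = 1.109×10^8 Pa.

111 N/mm²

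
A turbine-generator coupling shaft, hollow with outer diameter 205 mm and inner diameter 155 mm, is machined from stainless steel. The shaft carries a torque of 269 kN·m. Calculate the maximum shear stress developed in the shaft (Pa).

J = π(d_o⁴ − d_i⁴)/32 = π(0.205⁴ − 0.155⁴)/32 = 1.167×10^-4 m⁴.
τ_max = T·r/J = 269000 × 0.102 / 1.167×10^-4 = 2.362×10^8 Pa.

2.36e8 Pa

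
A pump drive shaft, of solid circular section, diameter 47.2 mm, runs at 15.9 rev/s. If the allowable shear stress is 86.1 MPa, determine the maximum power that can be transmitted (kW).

178 kW

J = πd⁴/32 = π(0.0472)⁴/32 = 4.873×10^-7 m⁴.
T_max = τ_allow·J/r = 8.61×10^7 × 4.873×10^-7 / 0.0236 = 1778 N·m.
ω = 2π·15.9 = 99.90 rad/s, so P_max = T_max·ω = 1.776×10^5 W.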